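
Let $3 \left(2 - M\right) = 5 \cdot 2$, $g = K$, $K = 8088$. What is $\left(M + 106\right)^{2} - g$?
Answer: $\frac{25804}{9} \approx 2867.1$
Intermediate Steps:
$g = 8088$
$M = - \frac{4}{3}$ ($M = 2 - \frac{5 \cdot 2}{3} = 2 - \frac{10}{3} = - \frac{4}{3} \approx -1.3333$)
$\left(M + 106\right)^{2} - g = \left(- \frac{4}{3} + 106\right)^{2} - 8088 = \left(\frac{314}{3}\right)^{2} - 8088 = \frac{98596}{9} - 8088 = \frac{25804}{9}$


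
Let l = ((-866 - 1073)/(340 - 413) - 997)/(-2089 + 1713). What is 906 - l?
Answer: 12398523/13724 ≈ 903.42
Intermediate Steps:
l = 35421/13724 (l = (-1939/(-73) - 997)/(-376) = (-1939*(-1/73) - 997)*(-1/376) = (1939/73 - 997)*(-1/376) = -70842/73*(-1/376) = 35421/13724 ≈ 2.5810)
906 - l = 906 - 1*35421/13724 = 906 - 35421/13724 = 12398523/13724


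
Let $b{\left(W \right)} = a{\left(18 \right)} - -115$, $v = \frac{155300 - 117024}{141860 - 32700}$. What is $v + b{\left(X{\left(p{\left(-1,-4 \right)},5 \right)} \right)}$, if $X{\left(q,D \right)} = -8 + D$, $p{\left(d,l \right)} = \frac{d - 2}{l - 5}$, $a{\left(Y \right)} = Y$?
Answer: $\frac{3639139}{27290} \approx 133.35$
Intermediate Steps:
$p{\left(d,l \right)} = \frac{-2 + d}{-5 + l}$
$v = \frac{9569}{27290}$ ($v = \frac{38276}{109160} = 38276 \cdot \frac{1}{109160} = \frac{9569}{27290} \approx 0.35064$)
$b{\left(W \right)} = 133$ ($b{\left(W \right)} = 18 - -115 = 18 + 115 = 133$)
$v + b{\left(X{\left(p{\left(-1,-4 \right)},5 \right)} \right)} = \frac{9569}{27290} + 133 = \frac{3639139}{27290}$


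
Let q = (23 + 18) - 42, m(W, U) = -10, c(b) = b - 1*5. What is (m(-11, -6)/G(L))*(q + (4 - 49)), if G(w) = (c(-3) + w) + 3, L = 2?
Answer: -460/3 ≈ -153.33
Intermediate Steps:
c(b) = -5 + b (c(b) = b - 5 = -5 + b)
G(w) = -5 + w (G(w) = ((-5 - 3) + w) + 3 = (-8 + w) + 3 = -5 + w)
q = -1 (q = 41 - 42 = -1)
(m(-11, -6)/G(L))*(q + (4 - 49)) = (-10/(-5 + 2))*(-1 + (4 - 49)) = (-10/(-3))*(-1 - 45) = -10*(-⅓)*(-46) = (10/3)*(-46) = -460/3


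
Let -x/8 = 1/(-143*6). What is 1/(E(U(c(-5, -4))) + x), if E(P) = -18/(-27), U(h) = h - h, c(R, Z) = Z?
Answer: 429/290 ≈ 1.4793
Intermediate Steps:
U(h) = 0
x = 4/429 (x = -8/((-143*6)) = -8/(-858) = -8*(-1/858) = 4/429 ≈ 0.0093240)
E(P) = 2/3 (E(P) = -18*(-1/27) = 2/3)
1/(E(U(c(-5, -4))) + x) = 1/(2/3 + 4/429) = 1/(290/429) = 429/290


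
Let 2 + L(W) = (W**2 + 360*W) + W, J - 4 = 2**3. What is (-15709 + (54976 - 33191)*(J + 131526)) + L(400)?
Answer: 2865844019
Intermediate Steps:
J = 12 (J = 4 + 2**3 = 4 + 8 = 12)
L(W) = -2 + W**2 + 361*W (L(W) = -2 + ((W**2 + 360*W) + W) = -2 + (W**2 + 361*W) = -2 + W**2 + 361*W)
(-15709 + (54976 - 33191)*(J + 131526)) + L(400) = (-15709 + (54976 - 33191)*(12 + 131526)) + (-2 + 400**2 + 361*400) = (-15709 + 21785*131538) + (-2 + 160000 + 144400) = (-15709 + 2865555330) + 304398 = 2865539621 + 304398 = 2865844019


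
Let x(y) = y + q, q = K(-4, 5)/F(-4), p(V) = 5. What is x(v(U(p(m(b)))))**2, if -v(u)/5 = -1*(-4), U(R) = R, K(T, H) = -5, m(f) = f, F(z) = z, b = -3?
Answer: 5625/16 ≈ 351.56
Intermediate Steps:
q = 5/4 (q = -5/(-4) = -5*(-1/4) = 5/4 ≈ 1.2500)
v(u) = -20 (v(u) = -(-5)*(-4) = -5*4 = -20)
x(y) = 5/4 + y (x(y) = y + 5/4 = 5/4 + y)
x(v(U(p(m(b)))))**2 = (5/4 - 20)**2 = (-75/4)**2 = 5625/16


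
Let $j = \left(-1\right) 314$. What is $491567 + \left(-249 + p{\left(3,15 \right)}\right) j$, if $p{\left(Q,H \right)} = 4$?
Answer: $568497$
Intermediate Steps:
$j = -314$
$491567 + \left(-249 + p{\left(3,15 \right)}\right) j = 491567 + \left(-249 + 4\right) \left(-314\right) = 491567 - -76930 = 491567 + 76930 = 568497$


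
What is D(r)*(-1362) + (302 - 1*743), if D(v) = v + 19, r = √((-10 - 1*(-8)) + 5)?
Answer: -26319 - 1362*√3 ≈ -28678.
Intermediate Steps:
r = √3 (r = √((-10 + 8) + 5) = √(-2 + 5) = √3 ≈ 1.7320)
D(v) = 19 + v
D(r)*(-1362) + (302 - 1*743) = (19 + √3)*(-1362) + (302 - 1*743) = (-25878 - 1362*√3) + (302 - 743) = (-25878 - 1362*√3) - 441 = -26319 - 1362*√3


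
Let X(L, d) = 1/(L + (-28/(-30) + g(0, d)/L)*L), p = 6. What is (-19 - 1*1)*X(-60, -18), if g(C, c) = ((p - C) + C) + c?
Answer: 5/32 ≈ 0.15625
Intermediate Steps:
g(C, c) = 6 + c (g(C, c) = ((6 - C) + C) + c = 6 + c)
X(L, d) = 1/(L + L*(14/15 + (6 + d)/L)) (X(L, d) = 1/(L + (-28/(-30) + (6 + d)/L)*L) = 1/(L + (-28*(-1/30) + (6 + d)/L)*L) = 1/(L + (14/15 + (6 + d)/L)*L) = 1/(L + L*(14/15 + (6 + d)/L)))
(-19 - 1*1)*X(-60, -18) = (-19 - 1*1)*(15/(90 + 15*(-18) + 29*(-60))) = (-19 - 1)*(15/(90 - 270 - 1740)) = -300/(-1920) = -300*(-1)/1920 = -20*(-1/128) = 5/32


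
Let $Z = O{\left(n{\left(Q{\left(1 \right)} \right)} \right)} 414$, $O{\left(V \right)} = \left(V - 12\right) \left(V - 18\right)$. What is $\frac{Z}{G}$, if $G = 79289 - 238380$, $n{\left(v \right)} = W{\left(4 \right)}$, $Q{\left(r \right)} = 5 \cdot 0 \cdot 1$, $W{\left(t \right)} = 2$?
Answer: $- \frac{2880}{6917} \approx -0.41637$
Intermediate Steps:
$Q{\left(r \right)} = 0$ ($Q{\left(r \right)} = 0 \cdot 1 = 0$)
$n{\left(v \right)} = 2$
$O{\left(V \right)} = \left(-18 + V\right) \left(-12 + V\right)$ ($O{\left(V \right)} = \left(-12 + V\right) \left(-18 + V\right) = \left(-18 + V\right) \left(-12 + V\right)$)
$Z = 66240$ ($Z = \left(216 + 2^{2} - 60\right) 414 = \left(216 + 4 - 60\right) 414 = 160 \cdot 414 = 66240$)
$G = -159091$ ($G = 79289 - 238380 = -159091$)
$\frac{Z}{G} = \frac{66240}{-159091} = 66240 \left(- \frac{1}{159091}\right) = - \frac{2880}{6917}$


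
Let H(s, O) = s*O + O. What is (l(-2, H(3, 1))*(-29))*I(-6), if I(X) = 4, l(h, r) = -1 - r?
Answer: 580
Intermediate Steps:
H(s, O) = O + O*s (H(s, O) = O*s + O = O + O*s)
(l(-2, H(3, 1))*(-29))*I(-6) = ((-1 - (1 + 3))*(-29))*4 = ((-1 - 4)*(-29))*4 = -5*(-29)*4 = 145*4 = 580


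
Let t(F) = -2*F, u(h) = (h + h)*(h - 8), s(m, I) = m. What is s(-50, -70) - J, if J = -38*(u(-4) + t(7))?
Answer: 3066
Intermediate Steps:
u(h) = 2*h*(-8 + h) (u(h) = (2*h)*(-8 + h) = 2*h*(-8 + h))
J = -3116 (J = -38*(2*(-4)*(-8 - 4) - 2*7) = -38*(2*(-4)*(-12) - 14) = -38*(96 - 14) = -38*82 = -3116)
s(-50, -70) - J = -50 - 1*(-3116) = -50 + 3116 = 3066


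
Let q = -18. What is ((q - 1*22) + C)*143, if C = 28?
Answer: -1716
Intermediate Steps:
((q - 1*22) + C)*143 = ((-18 - 1*22) + 28)*143 = ((-18 - 22) + 28)*143 = (-40 + 28)*143 = -12*143 = -1716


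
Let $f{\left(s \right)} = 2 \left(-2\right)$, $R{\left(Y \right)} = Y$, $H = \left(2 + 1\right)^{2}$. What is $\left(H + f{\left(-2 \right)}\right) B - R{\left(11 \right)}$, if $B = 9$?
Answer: $34$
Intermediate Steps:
$H = 9$ ($H = 3^{2} = 9$)
$f{\left(s \right)} = -4$
$\left(H + f{\left(-2 \right)}\right) B - R{\left(11 \right)} = \left(9 - 4\right) 9 - 11 = 5 \cdot 9 - 11 = 45 - 11 = 34$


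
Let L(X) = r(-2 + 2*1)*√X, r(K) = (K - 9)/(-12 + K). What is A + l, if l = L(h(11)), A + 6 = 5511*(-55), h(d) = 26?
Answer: -303111 + 3*√26/4 ≈ -3.0311e+5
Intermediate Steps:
r(K) = (-9 + K)/(-12 + K)
A = -303111 (A = -6 + 5511*(-55) = -6 - 303105 = -303111)
L(X) = 3*√X/4 (L(X) = ((-9 + (-2 + 2*1))/(-12 + (-2 + 2*1)))*√X = ((-9 + (-2 + 2))/(-12 + (-2 + 2)))*√X = ((-9 + 0)/(-12 + 0))*√X = (-9/(-12))*√X = (-1/12*(-9))*√X = 3*√X/4)
l = 3*√26/4 ≈ 3.8243
A + l = -303111 + 3*√26/4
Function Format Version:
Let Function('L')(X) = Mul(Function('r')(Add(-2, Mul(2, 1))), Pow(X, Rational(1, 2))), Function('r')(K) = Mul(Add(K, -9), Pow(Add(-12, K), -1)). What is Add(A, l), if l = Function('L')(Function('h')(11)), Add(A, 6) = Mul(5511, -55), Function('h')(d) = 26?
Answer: Add(-303111, Mul(Rational(3, 4), Pow(26, Rational(1, 2)))) ≈ -3.0311e+5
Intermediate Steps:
Function('r')(K) = Mul(Pow(Add(-12, K), -1), Add(-9, K)) (Function('r')(K) = Mul(Add(-9, K), Pow(Add(-12, K), -1)) = Mul(Pow(Add(-12, K), -1), Add(-9, K)))
A = -303111 (A = Add(-6, Mul(5511, -55)) = Add(-6, -303105) = -303111)
Function('L')(X) = Mul(Rational(3, 4), Pow(X, Rational(1, 2))) (Function('L')(X) = Mul(Mul(Pow(Add(-12, Add(-2, Mul(2, 1))), -1), Add(-9, Add(-2, Mul(2, 1)))), Pow(X, Rational(1, 2))) = Mul(Mul(Pow(Add(-12, Add(-2, 2)), -1), Add(-9, Add(-2, 2))), Pow(X, Rational(1, 2))) = Mul(Mul(Pow(Add(-12, 0), -1), Add(-9, 0)), Pow(X, Rational(1, 2))) = Mul(Mul(Pow(-12, -1), -9), Pow(X, Rational(1, 2))) = Mul(Mul(Rational(-1, 12), -9), Pow(X, Rational(1, 2))) = Mul(Rational(3, 4), Pow(X, Rational(1, 2))))
l = Mul(Rational(3, 4), Pow(26, Rational(1, 2))) ≈ 3.8243
Add(A, l) = Add(-303111, Mul(Rational(3, 4), Pow(26, Rational(1, 2))))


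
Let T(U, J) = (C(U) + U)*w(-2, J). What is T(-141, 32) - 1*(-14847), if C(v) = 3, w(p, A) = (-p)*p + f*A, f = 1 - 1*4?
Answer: 28647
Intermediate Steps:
f = -3 (f = 1 - 4 = -3)
w(p, A) = -p**2 - 3*A (w(p, A) = (-p)*p - 3*A = -p**2 - 3*A)
T(U, J) = (-4 - 3*J)*(3 + U) (T(U, J) = (3 + U)*(-1*(-2)**2 - 3*J) = (3 + U)*(-1*4 - 3*J) = (3 + U)*(-4 - 3*J) = (-4 - 3*J)*(3 + U))
T(-141, 32) - 1*(-14847) = (-4 - 3*32)*(3 - 141) - 1*(-14847) = (-4 - 96)*(-138) + 14847 = -100*(-138) + 14847 = 13800 + 14847 = 28647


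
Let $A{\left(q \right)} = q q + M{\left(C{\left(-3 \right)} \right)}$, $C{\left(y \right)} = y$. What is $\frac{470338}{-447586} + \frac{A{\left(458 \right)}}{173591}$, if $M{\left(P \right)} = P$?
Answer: $\frac{6119821594}{38848450663} \approx 0.15753$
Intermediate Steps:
$A{\left(q \right)} = -3 + q^{2}$ ($A{\left(q \right)} = q q - 3 = q^{2} - 3 = -3 + q^{2}$)
$\frac{470338}{-447586} + \frac{A{\left(458 \right)}}{173591} = \frac{470338}{-447586} + \frac{-3 + 458^{2}}{173591} = 470338 \left(- \frac{1}{447586}\right) + \left(-3 + 209764\right) \frac{1}{173591} = - \frac{235169}{223793} + 209761 \cdot \frac{1}{173591} = - \frac{235169}{223793} + \frac{209761}{173591} = \frac{6119821594}{38848450663}$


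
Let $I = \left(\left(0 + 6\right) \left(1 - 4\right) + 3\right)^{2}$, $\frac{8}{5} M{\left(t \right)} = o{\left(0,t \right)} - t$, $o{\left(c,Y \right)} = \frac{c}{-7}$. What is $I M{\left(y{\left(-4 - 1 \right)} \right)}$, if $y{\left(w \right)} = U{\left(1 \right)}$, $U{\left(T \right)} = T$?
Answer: $- \frac{1125}{8} \approx -140.63$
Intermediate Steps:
$o{\left(c,Y \right)} = - \frac{c}{7}$ ($o{\left(c,Y \right)} = c \left(- \frac{1}{7}\right) = - \frac{c}{7}$)
$y{\left(w \right)} = 1$
$M{\left(t \right)} = - \frac{5 t}{8}$ ($M{\left(t \right)} = \frac{5 \left(\left(- \frac{1}{7}\right) 0 - t\right)}{8} = \frac{5 \left(0 - t\right)}{8} = \frac{5 \left(- t\right)}{8} = - \frac{5 t}{8}$)
$I = 225$ ($I = \left(6 \left(-3\right) + 3\right)^{2} = \left(-18 + 3\right)^{2} = \left(-15\right)^{2} = 225$)
$I M{\left(y{\left(-4 - 1 \right)} \right)} = 225 \left(\left(- \frac{5}{8}\right) 1\right) = 225 \left(- \frac{5}{8}\right) = - \frac{1125}{8}$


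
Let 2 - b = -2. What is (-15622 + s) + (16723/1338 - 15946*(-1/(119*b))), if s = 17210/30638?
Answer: -159623508310/10248411 ≈ -15575.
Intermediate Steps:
b = 4 (b = 2 - 1*(-2) = 2 + 2 = 4)
s = 8605/15319 (s = 17210*(1/30638) = 8605/15319 ≈ 0.56172)
(-15622 + s) + (16723/1338 - 15946*(-1/(119*b))) = (-15622 + 8605/15319) + (16723/1338 - 15946/(4*(-119))) = -239304813/15319 + (16723*(1/1338) - 15946/(-476)) = -239304813/15319 + (16723/1338 - 15946*(-1/476)) = -239304813/15319 + (16723/1338 + 67/2) = -239304813/15319 + 30773/669 = -159623508310/10248411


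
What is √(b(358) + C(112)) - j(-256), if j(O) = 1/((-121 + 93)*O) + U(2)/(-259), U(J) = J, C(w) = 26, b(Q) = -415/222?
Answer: 2011/265216 + √1189254/222 ≈ 4.9199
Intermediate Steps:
b(Q) = -415/222 (b(Q) = -415*1/222 = -415/222)
j(O) = -2/259 - 1/(28*O) (j(O) = 1/((-121 + 93)*O) + 2/(-259) = 1/((-28)*O) + 2*(-1/259) = -1/(28*O) - 2/259 = -2/259 - 1/(28*O))
√(b(358) + C(112)) - j(-256) = √(-415/222 + 26) - (-37 - 8*(-256))/(1036*(-256)) = √(5357/222) - (-1)*(-37 + 2048)/(1036*256) = √1189254/222 - (-1)*2011/(1036*256) = √1189254/222 - 1*(-2011/265216) = √1189254/222 + 2011/265216 = 2011/265216 + √1189254/222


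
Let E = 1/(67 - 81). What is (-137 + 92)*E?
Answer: 45/14 ≈ 3.2143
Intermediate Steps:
E = -1/14 (E = 1/(-14) = -1/14 ≈ -0.071429)
(-137 + 92)*E = (-137 + 92)*(-1/14) = -45*(-1/14) = 45/14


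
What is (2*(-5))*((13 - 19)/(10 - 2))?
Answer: 15/2 ≈ 7.5000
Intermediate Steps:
(2*(-5))*((13 - 19)/(10 - 2)) = -(-60)/8 = -10*(-3/4) = 15/2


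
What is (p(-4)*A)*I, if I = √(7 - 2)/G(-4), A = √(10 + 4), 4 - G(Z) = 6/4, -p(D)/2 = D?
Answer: 16*√70/5 ≈ 26.773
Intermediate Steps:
p(D) = -2*D
G(Z) = 5/2 (G(Z) = 4 - 6/4 = 4 - 1*3/2 = 4 - 3/2 = 5/2)
A = √14 ≈ 3.7417
I = 2*√5/5 (I = √(7 - 2)/(5/2) = √5*(⅖) = 2*√5/5 ≈ 0.89443)
(p(-4)*A)*I = ((-2*(-4))*√14)*(2*√5/5) = (8*√14)*(2*√5/5) = 16*√70/5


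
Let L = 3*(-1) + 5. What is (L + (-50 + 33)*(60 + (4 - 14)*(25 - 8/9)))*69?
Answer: 637744/3 ≈ 2.1258e+5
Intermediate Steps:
L = 2 (L = -3 + 5 = 2)
(L + (-50 + 33)*(60 + (4 - 14)*(25 - 8/9)))*69 = (2 + (-50 + 33)*(60 + (4 - 14)*(25 - 8/9)))*69 = (2 - 17*(60 - 10*(25 - 8*⅑)))*69 = (2 - 17*(60 - 10*(25 - 8/9)))*69 = (2 - 17*(60 - 10*217/9))*69 = (2 - 17*(60 - 2170/9))*69 = (2 - 17*(-1630/9))*69 = (2 + 27710/9)*69 = (27728/9)*69 = 637744/3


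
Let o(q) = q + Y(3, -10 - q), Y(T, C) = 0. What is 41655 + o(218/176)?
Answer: 3665749/88 ≈ 41656.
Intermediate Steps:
o(q) = q (o(q) = q + 0 = q)
41655 + o(218/176) = 41655 + 218/176 = 41655 + 218*(1/176) = 41655 + 109/88 = 3665749/88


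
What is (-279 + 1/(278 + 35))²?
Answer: 7625830276/97969 ≈ 77839.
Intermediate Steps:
(-279 + 1/(278 + 35))² = (-279 + 1/313)² = (-87326/313)² = 7625830276/97969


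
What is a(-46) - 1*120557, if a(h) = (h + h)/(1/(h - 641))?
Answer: -57353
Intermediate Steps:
a(h) = 2*h*(-641 + h) (a(h) = (2*h)/(1/(-641 + h)) = (2*h)*(-641 + h) = 2*h*(-641 + h))
a(-46) - 1*120557 = 2*(-46)*(-641 - 46) - 1*120557 = 2*(-46)*(-687) - 120557 = 63204 - 120557 = -57353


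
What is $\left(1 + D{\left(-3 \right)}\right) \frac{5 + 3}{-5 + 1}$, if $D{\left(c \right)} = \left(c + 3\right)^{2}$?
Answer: $-2$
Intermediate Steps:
$D{\left(c \right)} = \left(3 + c\right)^{2}$
$\left(1 + D{\left(-3 \right)}\right) \frac{5 + 3}{-5 + 1} = \left(1 + \left(3 - 3\right)^{2}\right) \frac{5 + 3}{-5 + 1} = \left(1 + 0^{2}\right) \frac{8}{-4} = \left(1 + 0\right) 8 \left(- \frac{1}{4}\right) = 1 \left(-2\right) = -2$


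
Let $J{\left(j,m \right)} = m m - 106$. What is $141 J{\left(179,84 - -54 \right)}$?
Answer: $2670258$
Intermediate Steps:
$J{\left(j,m \right)} = -106 + m^{2}$ ($J{\left(j,m \right)} = m^{2} - 106 = -106 + m^{2}$)
$141 J{\left(179,84 - -54 \right)} = 141 \left(-106 + \left(84 - -54\right)^{2}\right) = 141 \left(-106 + \left(84 + 54\right)^{2}\right) = 141 \left(-106 + 138^{2}\right) = 141 \left(-106 + 19044\right) = 141 \cdot 18938 = 2670258$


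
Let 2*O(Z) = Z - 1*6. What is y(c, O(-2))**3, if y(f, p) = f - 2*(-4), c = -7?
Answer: 1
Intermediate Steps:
O(Z) = -3 + Z/2 (O(Z) = (Z - 1*6)/2 = (Z - 6)/2 = (-6 + Z)/2 = -3 + Z/2)
y(f, p) = 8 + f (y(f, p) = f + 8 = 8 + f)
y(c, O(-2))**3 = (8 - 7)**3 = 1**3 = 1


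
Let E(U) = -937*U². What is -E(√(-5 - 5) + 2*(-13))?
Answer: 624042 - 48724*I*√10 ≈ 6.2404e+5 - 1.5408e+5*I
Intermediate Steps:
-E(√(-5 - 5) + 2*(-13)) = -(-937)*(√(-5 - 5) + 2*(-13))² = -(-937)*(√(-10) - 26)² = -(-937)*(I*√10 - 26)² = -(-937)*(-26 + I*√10)² = 937*(-26 + I*√10)²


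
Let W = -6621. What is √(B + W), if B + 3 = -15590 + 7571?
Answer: 3*I*√1627 ≈ 121.01*I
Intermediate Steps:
B = -8022 (B = -3 + (-15590 + 7571) = -3 - 8019 = -8022)
√(B + W) = √(-8022 - 6621) = √(-14643) = 3*I*√1627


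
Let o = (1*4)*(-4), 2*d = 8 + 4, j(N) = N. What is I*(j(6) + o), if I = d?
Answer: -60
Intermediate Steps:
d = 6 (d = (8 + 4)/2 = (½)*12 = 6)
I = 6
o = -16 (o = 4*(-4) = -16)
I*(j(6) + o) = 6*(6 - 16) = 6*(-10) = -60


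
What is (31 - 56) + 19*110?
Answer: 2065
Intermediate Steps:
(31 - 56) + 19*110 = -25 + 2090 = 2065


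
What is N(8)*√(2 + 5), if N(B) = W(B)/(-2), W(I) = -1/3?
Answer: √7/6 ≈ 0.44096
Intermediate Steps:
W(I) = -⅓ (W(I) = -1*⅓ = -⅓)
N(B) = ⅙ (N(B) = -⅓/(-2) = -½*(-⅓) = ⅙)
N(8)*√(2 + 5) = √(2 + 5)/6 = √7/6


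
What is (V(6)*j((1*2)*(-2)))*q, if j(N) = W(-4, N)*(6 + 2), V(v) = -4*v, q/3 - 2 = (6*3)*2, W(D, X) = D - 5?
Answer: 196992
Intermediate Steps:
W(D, X) = -5 + D
q = 114 (q = 6 + 3*((6*3)*2) = 6 + 3*(18*2) = 6 + 3*36 = 6 + 108 = 114)
j(N) = -72 (j(N) = (-5 - 4)*(6 + 2) = -9*8 = -72)
(V(6)*j((1*2)*(-2)))*q = (-4*6*(-72))*114 = -24*(-72)*114 = 1728*114 = 196992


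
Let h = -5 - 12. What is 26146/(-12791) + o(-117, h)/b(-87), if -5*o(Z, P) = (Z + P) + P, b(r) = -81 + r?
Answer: -23894081/10744440 ≈ -2.2239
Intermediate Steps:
h = -17
o(Z, P) = -2*P/5 - Z/5 (o(Z, P) = -((Z + P) + P)/5 = -((P + Z) + P)/5 = -(Z + 2*P)/5 = -2*P/5 - Z/5)
26146/(-12791) + o(-117, h)/b(-87) = 26146/(-12791) + (-2/5*(-17) - 1/5*(-117))/(-81 - 87) = 26146*(-1/12791) + (34/5 + 117/5)/(-168) = -26146/12791 + (151/5)*(-1/168) = -26146/12791 - 151/840 = -23894081/10744440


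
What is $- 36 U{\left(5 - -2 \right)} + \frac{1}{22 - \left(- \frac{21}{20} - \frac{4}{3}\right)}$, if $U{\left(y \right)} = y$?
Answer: $- \frac{368616}{1463} \approx -251.96$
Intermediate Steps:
$- 36 U{\left(5 - -2 \right)} + \frac{1}{22 - \left(- \frac{21}{20} - \frac{4}{3}\right)} = - 36 \left(5 - -2\right) + \frac{1}{22 - \left(- \frac{21}{20} - \frac{4}{3}\right)} = - 36 \left(5 + 2\right) + \frac{1}{22 - - \frac{143}{60}} = \left(-36\right) 7 + \frac{1}{22 + \left(\frac{21}{20} + \frac{4}{3}\right)} = -252 + \frac{1}{22 + \frac{143}{60}} = -252 + \frac{1}{\frac{1463}{60}} = -252 + \frac{60}{1463} = - \frac{368616}{1463}$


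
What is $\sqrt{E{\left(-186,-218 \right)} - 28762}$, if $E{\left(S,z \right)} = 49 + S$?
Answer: $39 i \sqrt{19} \approx 170.0 i$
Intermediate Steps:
$\sqrt{E{\left(-186,-218 \right)} - 28762} = \sqrt{\left(49 - 186\right) - 28762} = \sqrt{-137 - 28762} = \sqrt{-28899} = 39 i \sqrt{19}$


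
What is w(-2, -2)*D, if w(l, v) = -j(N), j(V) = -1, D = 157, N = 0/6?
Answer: 157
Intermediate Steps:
N = 0 (N = 0*(⅙) = 0)
w(l, v) = 1 (w(l, v) = -1*(-1) = 1)
w(-2, -2)*D = 1*157 = 157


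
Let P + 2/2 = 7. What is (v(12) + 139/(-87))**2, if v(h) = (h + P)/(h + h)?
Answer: 87025/121104 ≈ 0.71860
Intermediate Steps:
P = 6 (P = -1 + 7 = 6)
v(h) = (6 + h)/(2*h) (v(h) = (h + 6)/(h + h) = (6 + h)/((2*h)) = (6 + h)*(1/(2*h)) = (6 + h)/(2*h))
(v(12) + 139/(-87))**2 = ((1/2)*(6 + 12)/12 + 139/(-87))**2 = ((1/2)*(1/12)*18 + 139*(-1/87))**2 = (3/4 - 139/87)**2 = (-295/348)**2 = 87025/121104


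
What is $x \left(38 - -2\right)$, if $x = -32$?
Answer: $-1280$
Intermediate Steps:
$x \left(38 - -2\right) = - 32 \left(38 - -2\right) = - 32 \left(38 + \left(-3 + 5\right)\right) = - 32 \left(38 + 2\right) = \left(-32\right) 40 = -1280$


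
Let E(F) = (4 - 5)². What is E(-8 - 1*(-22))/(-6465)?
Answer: -1/6465 ≈ -0.00015468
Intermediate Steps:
E(F) = 1 (E(F) = (-1)² = 1)
E(-8 - 1*(-22))/(-6465) = 1/(-6465) = 1*(-1/6465) = -1/6465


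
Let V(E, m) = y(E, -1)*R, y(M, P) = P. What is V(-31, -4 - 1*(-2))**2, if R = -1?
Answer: 1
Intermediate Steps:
V(E, m) = 1 (V(E, m) = -1*(-1) = 1)
V(-31, -4 - 1*(-2))**2 = 1**2 = 1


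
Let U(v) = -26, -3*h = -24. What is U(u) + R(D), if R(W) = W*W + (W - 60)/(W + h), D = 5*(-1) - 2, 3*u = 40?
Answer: -44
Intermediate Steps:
h = 8 (h = -⅓*(-24) = 8)
u = 40/3 (u = (⅓)*40 = 40/3 ≈ 13.333)
D = -7 (D = -5 - 2 = -7)
R(W) = W² + (-60 + W)/(8 + W) (R(W) = W*W + (W - 60)/(W + 8) = W² + (-60 + W)/(8 + W))
U(u) + R(D) = -26 + (-60 - 7 + (-7)³ + 8*(-7)²)/(8 - 7) = -26 + (-60 - 7 - 343 + 8*49)/1 = -26 + 1*(-60 - 7 - 343 + 392) = -26 + 1*(-18) = -26 - 18 = -44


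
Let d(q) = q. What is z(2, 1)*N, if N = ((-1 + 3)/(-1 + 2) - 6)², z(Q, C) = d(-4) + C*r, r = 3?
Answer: -16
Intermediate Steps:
z(Q, C) = -4 + 3*C (z(Q, C) = -4 + C*3 = -4 + 3*C)
N = 16 (N = (2/1 - 6)² = (2*1 - 6)² = (2 - 6)² = (-4)² = 16)
z(2, 1)*N = (-4 + 3*1)*16 = (-4 + 3)*16 = -1*16 = -16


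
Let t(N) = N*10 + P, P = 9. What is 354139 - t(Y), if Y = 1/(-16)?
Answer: 2833045/8 ≈ 3.5413e+5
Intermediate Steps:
Y = -1/16 ≈ -0.062500
t(N) = 9 + 10*N (t(N) = N*10 + 9 = 10*N + 9 = 9 + 10*N)
354139 - t(Y) = 354139 - (9 + 10*(-1/16)) = 354139 - (9 - 5/8) = 354139 - 1*67/8 = 354139 - 67/8 = 2833045/8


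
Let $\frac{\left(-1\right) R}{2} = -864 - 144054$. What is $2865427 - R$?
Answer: $2575591$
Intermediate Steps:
$R = 289836$ ($R = - 2 \left(-864 - 144054\right) = \left(-2\right) \left(-144918\right) = 289836$)
$2865427 - R = 2865427 - 289836 = 2575591$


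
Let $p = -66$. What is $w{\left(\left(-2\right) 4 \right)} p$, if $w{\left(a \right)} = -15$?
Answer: $990$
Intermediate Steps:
$w{\left(\left(-2\right) 4 \right)} p = \left(-15\right) \left(-66\right) = 990$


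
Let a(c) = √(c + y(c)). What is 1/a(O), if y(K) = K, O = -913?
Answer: -I*√1826/1826 ≈ -0.023402*I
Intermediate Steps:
a(c) = √2*√c (a(c) = √(c + c) = √(2*c) = √2*√c)
1/a(O) = 1/(√2*√(-913)) = 1/(√2*(I*√913)) = 1/(I*√1826) = -I*√1826/1826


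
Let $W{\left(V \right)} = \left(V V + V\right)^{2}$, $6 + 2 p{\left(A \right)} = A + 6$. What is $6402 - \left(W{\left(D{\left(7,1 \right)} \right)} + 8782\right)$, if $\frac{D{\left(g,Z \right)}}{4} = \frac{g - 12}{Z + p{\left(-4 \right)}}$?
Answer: $-178780$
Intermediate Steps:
$p{\left(A \right)} = \frac{A}{2}$ ($p{\left(A \right)} = -3 + \frac{A + 6}{2} = -3 + \frac{6 + A}{2} = -3 + \left(3 + \frac{A}{2}\right) = \frac{A}{2}$)
$D{\left(g,Z \right)} = \frac{4 \left(-12 + g\right)}{-2 + Z}$ ($D{\left(g,Z \right)} = 4 \frac{g - 12}{Z + \frac{1}{2} \left(-4\right)} = 4 \frac{-12 + g}{Z - 2} = 4 \frac{-12 + g}{-2 + Z} = \frac{4 \left(-12 + g\right)}{-2 + Z}$)
$W{\left(V \right)} = \left(V + V^{2}\right)^{2}$ ($W{\left(V \right)} = \left(V^{2} + V\right)^{2} = \left(V + V^{2}\right)^{2}$)
$6402 - \left(W{\left(D{\left(7,1 \right)} \right)} + 8782\right) = 6402 - \left(\left(\frac{4 \left(-12 + 7\right)}{-2 + 1}\right)^{2} \left(1 + \frac{4 \left(-12 + 7\right)}{-2 + 1}\right)^{2} + 8782\right) = 6402 - \left(\left(4 \frac{1}{-1} \left(-5\right)\right)^{2} \left(1 + 4 \frac{1}{-1} \left(-5\right)\right)^{2} + 8782\right) = 6402 - \left(\left(4 \left(-1\right) \left(-5\right)\right)^{2} \left(1 + 4 \left(-1\right) \left(-5\right)\right)^{2} + 8782\right) = 6402 - \left(20^{2} \left(1 + 20\right)^{2} + 8782\right) = 6402 - \left(400 \cdot 21^{2} + 8782\right) = 6402 - \left(400 \cdot 441 + 8782\right) = 6402 - \left(176400 + 8782\right) = 6402 - 185182 = -178780$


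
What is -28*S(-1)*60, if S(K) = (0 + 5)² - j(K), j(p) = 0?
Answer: -42000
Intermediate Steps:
S(K) = 25 (S(K) = (0 + 5)² - 1*0 = 5² + 0 = 25 + 0 = 25)
-28*S(-1)*60 = -28*25*60 = -700*60 = -42000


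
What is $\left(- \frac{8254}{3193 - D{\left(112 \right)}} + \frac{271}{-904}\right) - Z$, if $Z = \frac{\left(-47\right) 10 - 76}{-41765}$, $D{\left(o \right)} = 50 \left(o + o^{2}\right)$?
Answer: $- \frac{7125219901453}{23771164864920} \approx -0.29974$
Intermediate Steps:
$D{\left(o \right)} = 50 o + 50 o^{2}$
$Z = \frac{546}{41765}$ ($Z = \left(-470 - 76\right) \left(- \frac{1}{41765}\right) = \left(-546\right) \left(- \frac{1}{41765}\right) = \frac{546}{41765} \approx 0.013073$)
$\left(- \frac{8254}{3193 - D{\left(112 \right)}} + \frac{271}{-904}\right) - Z = \left(- \frac{8254}{3193 - 50 \cdot 112 \left(1 + 112\right)} + \frac{271}{-904}\right) - \frac{546}{41765} = \left(- \frac{8254}{3193 - 50 \cdot 112 \cdot 113} + 271 \left(- \frac{1}{904}\right)\right) - \frac{546}{41765} = \left(- \frac{8254}{3193 - 632800} - \frac{271}{904}\right) - \frac{546}{41765} = \left(- \frac{8254}{-629607} - \frac{271}{904}\right) - \frac{546}{41765} = \left(\left(-8254\right) \left(- \frac{1}{629607}\right) - \frac{271}{904}\right) - \frac{546}{41765} = \left(\frac{8254}{629607} - \frac{271}{904}\right) - \frac{546}{41765} = - \frac{163161881}{569164728} - \frac{546}{41765} = - \frac{7125219901453}{23771164864920}$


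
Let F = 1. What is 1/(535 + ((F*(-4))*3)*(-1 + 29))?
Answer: 1/199 ≈ 0.0050251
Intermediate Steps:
1/(535 + ((F*(-4))*3)*(-1 + 29)) = 1/(535 + ((1*(-4))*3)*(-1 + 29)) = 1/(535 - 4*3*28) = 1/(535 - 12*28) = 1/(535 - 336) = 1/199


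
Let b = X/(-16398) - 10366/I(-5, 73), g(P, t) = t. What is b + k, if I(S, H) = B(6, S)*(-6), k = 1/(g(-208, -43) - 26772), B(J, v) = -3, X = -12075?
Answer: -252901693463/439712370 ≈ -575.15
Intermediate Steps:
k = -1/26815 (k = 1/(-43 - 26772) = 1/(-26815) = -1/26815 ≈ -3.7293e-5)
I(S, H) = 18 (I(S, H) = -3*(-6) = 18)
b = -9431351/16398 (b = -12075/(-16398) - 10366/18 = -12075*(-1/16398) - 10366*1/18 = 4025/5466 - 5183/9 = -9431351/16398 ≈ -575.15)
b + k = -9431351/16398 - 1/26815 = -252901693463/439712370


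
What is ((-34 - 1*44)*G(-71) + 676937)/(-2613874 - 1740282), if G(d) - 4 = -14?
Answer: -677717/4354156 ≈ -0.15565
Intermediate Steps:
G(d) = -10 (G(d) = 4 - 14 = -10)
((-34 - 1*44)*G(-71) + 676937)/(-2613874 - 1740282) = ((-34 - 1*44)*(-10) + 676937)/(-2613874 - 1740282) = ((-34 - 44)*(-10) + 676937)/(-4354156) = (-78*(-10) + 676937)*(-1/4354156) = (780 + 676937)*(-1/4354156) = 677717*(-1/4354156) = -677717/4354156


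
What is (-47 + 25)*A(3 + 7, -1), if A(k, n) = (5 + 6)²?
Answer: -2662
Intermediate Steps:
A(k, n) = 121 (A(k, n) = 11² = 121)
(-47 + 25)*A(3 + 7, -1) = (-47 + 25)*121 = -22*121 = -2662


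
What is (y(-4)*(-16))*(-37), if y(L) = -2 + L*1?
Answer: -3552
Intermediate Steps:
y(L) = -2 + L
(y(-4)*(-16))*(-37) = ((-2 - 4)*(-16))*(-37) = -6*(-16)*(-37) = 96*(-37) = -3552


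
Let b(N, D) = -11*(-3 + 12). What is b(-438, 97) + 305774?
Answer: 305675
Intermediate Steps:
b(N, D) = -99 (b(N, D) = -11*9 = -99)
b(-438, 97) + 305774 = -99 + 305774 = 305675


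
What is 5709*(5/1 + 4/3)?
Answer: 36157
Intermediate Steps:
5709*(5/1 + 4/3) = 5709*(5*1 + 4*(⅓)) = 5709*(5 + 4/3) = 5709*(19/3) = 36157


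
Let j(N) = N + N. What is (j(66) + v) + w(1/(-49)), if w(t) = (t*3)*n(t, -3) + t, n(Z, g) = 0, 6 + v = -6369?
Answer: -305908/49 ≈ -6243.0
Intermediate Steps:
v = -6375 (v = -6 - 6369 = -6375)
w(t) = t (w(t) = (t*3)*0 + t = (3*t)*0 + t = 0 + t = t)
j(N) = 2*N
(j(66) + v) + w(1/(-49)) = (2*66 - 6375) + 1/(-49) = (132 - 6375) - 1/49 = -6243 - 1/49 = -305908/49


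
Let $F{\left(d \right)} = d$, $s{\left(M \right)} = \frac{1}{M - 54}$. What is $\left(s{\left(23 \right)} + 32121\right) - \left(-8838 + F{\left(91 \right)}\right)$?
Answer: $\frac{1266907}{31} \approx 40868.0$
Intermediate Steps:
$s{\left(M \right)} = \frac{1}{-54 + M}$
$\left(s{\left(23 \right)} + 32121\right) - \left(-8838 + F{\left(91 \right)}\right) = \left(\frac{1}{-54 + 23} + 32121\right) + \left(8838 - 91\right) = \left(\frac{1}{-31} + 32121\right) + \left(8838 - 91\right) = \left(- \frac{1}{31} + 32121\right) + 8747 = \frac{995750}{31} + 8747 = \frac{1266907}{31}$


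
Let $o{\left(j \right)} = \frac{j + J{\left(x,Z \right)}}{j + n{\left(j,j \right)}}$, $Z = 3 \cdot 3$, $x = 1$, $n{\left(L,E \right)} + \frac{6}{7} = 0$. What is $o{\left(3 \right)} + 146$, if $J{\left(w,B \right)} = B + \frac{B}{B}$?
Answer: $\frac{2281}{15} \approx 152.07$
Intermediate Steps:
$n{\left(L,E \right)} = - \frac{6}{7}$ ($n{\left(L,E \right)} = - \frac{6}{7} + 0 = - \frac{6}{7}$)
$Z = 9$
$J{\left(w,B \right)} = 1 + B$ ($J{\left(w,B \right)} = B + 1 = 1 + B$)
$o{\left(j \right)} = \frac{10 + j}{- \frac{6}{7} + j}$ ($o{\left(j \right)} = \frac{j + \left(1 + 9\right)}{j - \frac{6}{7}} = \frac{j + 10}{- \frac{6}{7} + j} = \frac{10 + j}{- \frac{6}{7} + j}$)
$o{\left(3 \right)} + 146 = \frac{7 \left(10 + 3\right)}{-6 + 7 \cdot 3} + 146 = 7 \frac{1}{-6 + 21} \cdot 13 + 146 = 7 \cdot \frac{1}{15} \cdot 13 + 146 = \frac{91}{15} + 146 = \frac{2281}{15}$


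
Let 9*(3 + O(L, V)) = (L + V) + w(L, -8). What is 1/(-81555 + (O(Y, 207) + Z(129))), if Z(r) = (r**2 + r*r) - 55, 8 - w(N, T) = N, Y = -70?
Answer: -9/434764 ≈ -2.0701e-5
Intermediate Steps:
w(N, T) = 8 - N
Z(r) = -55 + 2*r**2 (Z(r) = (r**2 + r**2) - 55 = 2*r**2 - 55 = -55 + 2*r**2)
O(L, V) = -19/9 + V/9 (O(L, V) = -3 + ((L + V) + (8 - L))/9 = -3 + (8 + V)/9 = -3 + (8/9 + V/9) = -19/9 + V/9)
1/(-81555 + (O(Y, 207) + Z(129))) = 1/(-81555 + ((-19/9 + (1/9)*207) + (-55 + 2*129**2))) = 1/(-81555 + ((-19/9 + 23) + (-55 + 2*16641))) = 1/(-81555 + (188/9 + (-55 + 33282))) = 1/(-81555 + (188/9 + 33227)) = 1/(-81555 + 299231/9) = 1/(-434764/9) = -9/434764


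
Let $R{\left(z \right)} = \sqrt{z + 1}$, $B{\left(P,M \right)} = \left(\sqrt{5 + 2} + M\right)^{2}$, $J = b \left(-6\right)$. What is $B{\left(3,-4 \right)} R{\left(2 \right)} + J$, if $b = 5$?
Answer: $-30 + \sqrt{3} \left(4 - \sqrt{7}\right)^{2} \approx -26.823$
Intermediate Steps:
$J = -30$ ($J = 5 \left(-6\right) = -30$)
$B{\left(P,M \right)} = \left(M + \sqrt{7}\right)^{2}$ ($B{\left(P,M \right)} = \left(\sqrt{7} + M\right)^{2} = \left(M + \sqrt{7}\right)^{2}$)
$R{\left(z \right)} = \sqrt{1 + z}$
$B{\left(3,-4 \right)} R{\left(2 \right)} + J = \left(-4 + \sqrt{7}\right)^{2} \sqrt{1 + 2} - 30 = \left(-4 + \sqrt{7}\right)^{2} \sqrt{3} - 30 = \sqrt{3} \left(-4 + \sqrt{7}\right)^{2} - 30 = -30 + \sqrt{3} \left(-4 + \sqrt{7}\right)^{2}$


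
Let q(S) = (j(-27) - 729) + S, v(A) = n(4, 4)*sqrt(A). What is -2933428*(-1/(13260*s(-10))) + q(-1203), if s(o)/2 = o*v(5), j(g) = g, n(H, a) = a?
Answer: -1959 - 733357*sqrt(5)/1326000 ≈ -1960.2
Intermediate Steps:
v(A) = 4*sqrt(A)
q(S) = -756 + S (q(S) = (-27 - 729) + S = -756 + S)
s(o) = 8*o*sqrt(5) (s(o) = 2*(o*(4*sqrt(5))) = 2*(4*o*sqrt(5)) = 8*o*sqrt(5))
-2933428*(-1/(13260*s(-10))) + q(-1203) = -2933428*sqrt(5)/5304000 + (-756 - 1203) = -2933428*sqrt(5)/5304000 - 1959 = -733357*sqrt(5)/1326000 - 1959 = -1959 - 733357*sqrt(5)/1326000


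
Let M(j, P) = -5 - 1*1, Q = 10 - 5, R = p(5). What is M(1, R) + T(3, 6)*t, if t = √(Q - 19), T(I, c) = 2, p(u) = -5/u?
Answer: -6 + 2*I*√14 ≈ -6.0 + 7.4833*I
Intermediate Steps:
R = -1 (R = -5/5 = -5*⅕ = -1)
Q = 5
M(j, P) = -6 (M(j, P) = -5 - 1 = -6)
t = I*√14 (t = √(5 - 19) = √(-14) = I*√14 ≈ 3.7417*I)
M(1, R) + T(3, 6)*t = -6 + 2*(I*√14) = -6 + 2*I*√14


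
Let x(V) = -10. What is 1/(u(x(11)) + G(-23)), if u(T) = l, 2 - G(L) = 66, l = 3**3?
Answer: -1/37 ≈ -0.027027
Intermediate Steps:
l = 27
G(L) = -64 (G(L) = 2 - 1*66 = 2 - 66 = -64)
u(T) = 27
1/(u(x(11)) + G(-23)) = 1/(27 - 64) = 1/(-37) = -1/37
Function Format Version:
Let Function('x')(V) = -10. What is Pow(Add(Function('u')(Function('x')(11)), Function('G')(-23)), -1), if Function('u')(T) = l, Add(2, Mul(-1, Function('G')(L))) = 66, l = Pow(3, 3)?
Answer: Rational(-1, 37) ≈ -0.027027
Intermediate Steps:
l = 27
Function('G')(L) = -64 (Function('G')(L) = Add(2, Mul(-1, 66)) = Add(2, -66) = -64)
Function('u')(T) = 27
Pow(Add(Function('u')(Function('x')(11)), Function('G')(-23)), -1) = Pow(Add(27, -64), -1) = Pow(-37, -1) = Rational(-1, 37)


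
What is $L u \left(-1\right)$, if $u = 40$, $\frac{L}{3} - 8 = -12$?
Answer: $480$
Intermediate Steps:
$L = -12$ ($L = 24 + 3 \left(-12\right) = 24 - 36 = -12$)
$L u \left(-1\right) = \left(-12\right) 40 \left(-1\right) = \left(-480\right) \left(-1\right) = 480$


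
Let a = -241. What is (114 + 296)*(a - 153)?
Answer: -161540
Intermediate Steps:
(114 + 296)*(a - 153) = (114 + 296)*(-241 - 153) = 410*(-394) = -161540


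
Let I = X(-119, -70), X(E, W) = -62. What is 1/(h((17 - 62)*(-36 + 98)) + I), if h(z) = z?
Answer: -1/2852 ≈ -0.00035063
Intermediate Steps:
I = -62
1/(h((17 - 62)*(-36 + 98)) + I) = 1/((17 - 62)*(-36 + 98) - 62) = 1/(-45*62 - 62) = 1/(-2790 - 62) = 1/(-2852) = -1/2852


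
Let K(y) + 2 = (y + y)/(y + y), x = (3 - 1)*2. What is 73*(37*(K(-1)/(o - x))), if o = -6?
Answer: 2701/10 ≈ 270.10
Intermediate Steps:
x = 4 (x = 2*2 = 4)
K(y) = -1 (K(y) = -2 + (y + y)/(y + y) = -2 + (2*y)/((2*y)) = -2 + (2*y)*(1/(2*y)) = -2 + 1 = -1)
73*(37*(K(-1)/(o - x))) = 73*(37*(-1/(-6 - 1*4))) = 73*(37*(-1/(-6 - 4))) = 73*(37*(-1/(-10))) = 73*(37*(-1*(-1/10))) = 73*(37*(1/10)) = 73*(37/10) = 2701/10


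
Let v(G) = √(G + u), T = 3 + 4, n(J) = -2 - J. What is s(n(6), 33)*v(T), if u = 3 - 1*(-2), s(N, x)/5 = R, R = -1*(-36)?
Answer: 360*√3 ≈ 623.54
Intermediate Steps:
R = 36
s(N, x) = 180 (s(N, x) = 5*36 = 180)
u = 5 (u = 3 + 2 = 5)
T = 7
v(G) = √(5 + G) (v(G) = √(G + 5) = √(5 + G))
s(n(6), 33)*v(T) = 180*√(5 + 7) = 180*√12 = 180*(2*√3) = 360*√3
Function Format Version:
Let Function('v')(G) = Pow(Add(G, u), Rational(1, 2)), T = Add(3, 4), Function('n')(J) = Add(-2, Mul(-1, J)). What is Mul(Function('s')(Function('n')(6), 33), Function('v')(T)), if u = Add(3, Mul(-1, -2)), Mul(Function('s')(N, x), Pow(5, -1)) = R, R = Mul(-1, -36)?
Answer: Mul(360, Pow(3, Rational(1, 2))) ≈ 623.54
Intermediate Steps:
R = 36
Function('s')(N, x) = 180 (Function('s')(N, x) = Mul(5, 36) = 180)
u = 5 (u = Add(3, 2) = 5)
T = 7
Function('v')(G) = Pow(Add(5, G), Rational(1, 2)) (Function('v')(G) = Pow(Add(G, 5), Rational(1, 2)) = Pow(Add(5, G), Rational(1, 2)))
Mul(Function('s')(Function('n')(6), 33), Function('v')(T)) = Mul(180, Pow(Add(5, 7), Rational(1, 2))) = Mul(180, Pow(12, Rational(1, 2))) = Mul(180, Mul(2, Pow(3, Rational(1, 2)))) = Mul(360, Pow(3, Rational(1, 2)))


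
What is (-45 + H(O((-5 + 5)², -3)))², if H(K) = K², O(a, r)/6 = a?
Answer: 2025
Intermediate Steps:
O(a, r) = 6*a
(-45 + H(O((-5 + 5)², -3)))² = (-45 + (6*(-5 + 5)²)²)² = (-45 + (6*0²)²)² = (-45 + (6*0)²)² = (-45 + 0²)² = (-45 + 0)² = (-45)² = 2025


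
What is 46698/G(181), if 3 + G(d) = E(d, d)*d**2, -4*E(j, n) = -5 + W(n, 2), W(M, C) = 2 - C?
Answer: 186792/163793 ≈ 1.1404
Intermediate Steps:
E(j, n) = 5/4 (E(j, n) = -(-5 + (2 - 1*2))/4 = -(-5 + (2 - 2))/4 = -(-5 + 0)/4 = -1/4*(-5) = 5/4)
G(d) = -3 + 5*d**2/4
46698/G(181) = 46698/(-3 + (5/4)*181**2) = 46698/(-3 + (5/4)*32761) = 46698/(-3 + 163805/4) = 46698/(163793/4) = 46698*(4/163793) = 186792/163793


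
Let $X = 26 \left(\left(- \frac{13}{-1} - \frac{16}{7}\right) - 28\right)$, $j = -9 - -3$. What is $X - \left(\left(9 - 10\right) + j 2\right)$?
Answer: $- \frac{3055}{7} \approx -436.43$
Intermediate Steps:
$j = -6$ ($j = -9 + 3 = -6$)
$X = - \frac{3146}{7}$ ($X = 26 \left(\left(\left(-13\right) \left(-1\right) - \frac{16}{7}\right) - 28\right) = 26 \left(\left(13 - \frac{16}{7}\right) - 28\right) = 26 \left(\frac{75}{7} - 28\right) = 26 \left(- \frac{121}{7}\right) = - \frac{3146}{7} \approx -449.43$)
$X - \left(\left(9 - 10\right) + j 2\right) = - \frac{3146}{7} - \left(\left(9 - 10\right) - 12\right) = - \frac{3146}{7} - \left(-1 - 12\right) = - \frac{3146}{7} - -13 = - \frac{3146}{7} + 13 = - \frac{3055}{7}$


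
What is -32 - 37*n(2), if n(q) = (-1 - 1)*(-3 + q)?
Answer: -106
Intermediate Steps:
n(q) = 6 - 2*q (n(q) = -2*(-3 + q) = 6 - 2*q)
-32 - 37*n(2) = -32 - 37*(6 - 2*2) = -32 - 37*(6 - 4) = -32 - 37*2 = -32 - 74 = -106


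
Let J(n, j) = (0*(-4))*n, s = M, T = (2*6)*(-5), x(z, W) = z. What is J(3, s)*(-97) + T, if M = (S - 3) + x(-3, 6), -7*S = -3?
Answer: -60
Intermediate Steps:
S = 3/7 (S = -⅐*(-3) = 3/7 ≈ 0.42857)
T = -60 (T = 12*(-5) = -60)
M = -39/7 (M = (3/7 - 3) - 3 = -18/7 - 3 = -39/7 ≈ -5.5714)
s = -39/7 ≈ -5.5714
J(n, j) = 0 (J(n, j) = 0*n = 0)
J(3, s)*(-97) + T = 0*(-97) - 60 = 0 - 60 = -60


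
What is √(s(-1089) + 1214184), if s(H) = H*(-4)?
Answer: 2*√304635 ≈ 1103.9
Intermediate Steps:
s(H) = -4*H
√(s(-1089) + 1214184) = √(-4*(-1089) + 1214184) = √(4356 + 1214184) = √1218540 = 2*√304635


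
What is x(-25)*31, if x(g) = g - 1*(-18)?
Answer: -217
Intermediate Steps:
x(g) = 18 + g (x(g) = g + 18 = 18 + g)
x(-25)*31 = (18 - 25)*31 = -7*31 = -217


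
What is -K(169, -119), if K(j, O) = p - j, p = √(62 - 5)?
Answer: 169 - √57 ≈ 161.45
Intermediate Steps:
p = √57 ≈ 7.5498
K(j, O) = √57 - j
-K(169, -119) = -(√57 - 1*169) = -(√57 - 169) = -(-169 + √57) = 169 - √57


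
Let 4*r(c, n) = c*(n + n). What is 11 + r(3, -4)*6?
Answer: -25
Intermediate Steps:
r(c, n) = c*n/2 (r(c, n) = (c*(n + n))/4 = (c*(2*n))/4 = (2*c*n)/4 = c*n/2)
11 + r(3, -4)*6 = 11 + ((1/2)*3*(-4))*6 = 11 - 6*6 = 11 - 36 = -25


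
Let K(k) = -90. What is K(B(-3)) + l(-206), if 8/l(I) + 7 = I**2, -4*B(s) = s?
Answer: -3818602/42429 ≈ -90.000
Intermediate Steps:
B(s) = -s/4
l(I) = 8/(-7 + I**2)
K(B(-3)) + l(-206) = -90 + 8/(-7 + (-206)**2) = -90 + 8/(-7 + 42436) = -90 + 8/42429 = -3818602/42429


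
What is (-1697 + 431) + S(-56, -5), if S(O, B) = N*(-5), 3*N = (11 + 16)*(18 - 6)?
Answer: -1806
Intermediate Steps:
N = 108 (N = ((11 + 16)*(18 - 6))/3 = (27*12)/3 = (⅓)*324 = 108)
S(O, B) = -540 (S(O, B) = 108*(-5) = -540)
(-1697 + 431) + S(-56, -5) = (-1697 + 431) - 540 = -1266 - 540 = -1806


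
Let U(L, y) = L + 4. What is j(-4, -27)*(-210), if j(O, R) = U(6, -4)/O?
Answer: 525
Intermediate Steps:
U(L, y) = 4 + L
j(O, R) = 10/O (j(O, R) = (4 + 6)/O = 10/O)
j(-4, -27)*(-210) = (10/(-4))*(-210) = (10*(-¼))*(-210) = -5/2*(-210) = 525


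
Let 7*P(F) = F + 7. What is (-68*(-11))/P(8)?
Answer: 5236/15 ≈ 349.07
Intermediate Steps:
P(F) = 1 + F/7 (P(F) = (F + 7)/7 = (7 + F)/7 = 1 + F/7)
(-68*(-11))/P(8) = (-68*(-11))/(1 + (⅐)*8) = 748/(1 + 8/7) = 748/(15/7) = 748*(7/15) = 5236/15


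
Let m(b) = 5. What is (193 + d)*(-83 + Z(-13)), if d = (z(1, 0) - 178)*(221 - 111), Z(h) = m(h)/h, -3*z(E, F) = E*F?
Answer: 21015508/13 ≈ 1.6166e+6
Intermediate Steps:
z(E, F) = -E*F/3
Z(h) = 5/h
d = -19580 (d = (-⅓*1*0 - 178)*(221 - 111) = (0 - 178)*110 = -178*110 = -19580)
(193 + d)*(-83 + Z(-13)) = (193 - 19580)*(-83 + 5/(-13)) = -19387*(-83 + 5*(-1/13)) = -19387*(-83 - 5/13) = -19387*(-1084/13) = 21015508/13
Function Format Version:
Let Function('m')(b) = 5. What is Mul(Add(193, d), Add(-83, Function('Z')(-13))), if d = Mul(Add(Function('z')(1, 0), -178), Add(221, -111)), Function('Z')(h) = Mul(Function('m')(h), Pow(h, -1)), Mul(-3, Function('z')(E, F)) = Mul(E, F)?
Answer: Rational(21015508, 13) ≈ 1.6166e+6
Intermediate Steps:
Function('z')(E, F) = Mul(Rational(-1, 3), E, F) (Function('z')(E, F) = Mul(Rational(-1, 3), Mul(E, F)) = Mul(Rational(-1, 3), E, F))
Function('Z')(h) = Mul(5, Pow(h, -1))
d = -19580 (d = Mul(Add(Mul(Rational(-1, 3), 1, 0), -178), Add(221, -111)) = Mul(Add(0, -178), 110) = Mul(-178, 110) = -19580)
Mul(Add(193, d), Add(-83, Function('Z')(-13))) = Mul(Add(193, -19580), Add(-83, Mul(5, Pow(-13, -1)))) = Mul(-19387, Add(-83, Mul(5, Rational(-1, 13)))) = Mul(-19387, Add(-83, Rational(-5, 13))) = Mul(-19387, Rational(-1084, 13)) = Rational(21015508, 13)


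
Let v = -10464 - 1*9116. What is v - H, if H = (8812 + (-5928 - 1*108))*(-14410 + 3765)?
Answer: 29530940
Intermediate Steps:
v = -19580 (v = -10464 - 9116 = -19580)
H = -29550520 (H = (8812 + (-5928 - 108))*(-10645) = (8812 - 6036)*(-10645) = 2776*(-10645) = -29550520)
v - H = -19580 - 1*(-29550520) = -19580 + 29550520 = 29530940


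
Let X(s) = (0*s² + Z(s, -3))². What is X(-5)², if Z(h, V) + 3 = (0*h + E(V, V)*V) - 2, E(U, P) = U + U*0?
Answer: 256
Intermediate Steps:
E(U, P) = U (E(U, P) = U + 0 = U)
Z(h, V) = -5 + V² (Z(h, V) = -3 + ((0*h + V*V) - 2) = -3 + ((0 + V²) - 2) = -3 + (V² - 2) = -3 + (-2 + V²) = -5 + V²)
X(s) = 16 (X(s) = (0*s² + (-5 + (-3)²))² = (0 + (-5 + 9))² = (0 + 4)² = 4² = 16)
X(-5)² = 16² = 256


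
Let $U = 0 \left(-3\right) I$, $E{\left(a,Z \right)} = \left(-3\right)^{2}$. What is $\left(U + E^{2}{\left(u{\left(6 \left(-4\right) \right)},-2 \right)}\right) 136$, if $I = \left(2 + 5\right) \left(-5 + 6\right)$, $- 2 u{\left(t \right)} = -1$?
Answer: $11016$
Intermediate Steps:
$u{\left(t \right)} = \frac{1}{2}$ ($u{\left(t \right)} = \left(- \frac{1}{2}\right) \left(-1\right) = \frac{1}{2}$)
$I = 7$ ($I = 7 \cdot 1 = 7$)
$E{\left(a,Z \right)} = 9$
$U = 0$ ($U = 0 \left(-3\right) 7 = 0 \cdot 7 = 0$)
$\left(U + E^{2}{\left(u{\left(6 \left(-4\right) \right)},-2 \right)}\right) 136 = \left(0 + 9^{2}\right) 136 = \left(0 + 81\right) 136 = 81 \cdot 136 = 11016$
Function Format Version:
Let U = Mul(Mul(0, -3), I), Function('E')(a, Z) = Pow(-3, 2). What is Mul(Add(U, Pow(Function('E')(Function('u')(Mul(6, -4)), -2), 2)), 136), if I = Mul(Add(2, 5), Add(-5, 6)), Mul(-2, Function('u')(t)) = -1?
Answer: 11016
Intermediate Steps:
Function('u')(t) = Rational(1, 2) (Function('u')(t) = Mul(Rational(-1, 2), -1) = Rational(1, 2))
I = 7 (I = Mul(7, 1) = 7)
Function('E')(a, Z) = 9
U = 0 (U = Mul(Mul(0, -3), 7) = Mul(0, 7) = 0)
Mul(Add(U, Pow(Function('E')(Function('u')(Mul(6, -4)), -2), 2)), 136) = Mul(Add(0, Pow(9, 2)), 136) = Mul(Add(0, 81), 136) = Mul(81, 136) = 11016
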